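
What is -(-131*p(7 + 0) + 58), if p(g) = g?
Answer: 859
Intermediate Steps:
-(-131*p(7 + 0) + 58) = -(-131*(7 + 0) + 58) = -(-131*7 + 58) = -(-917 + 58) = -1*(-859) = 859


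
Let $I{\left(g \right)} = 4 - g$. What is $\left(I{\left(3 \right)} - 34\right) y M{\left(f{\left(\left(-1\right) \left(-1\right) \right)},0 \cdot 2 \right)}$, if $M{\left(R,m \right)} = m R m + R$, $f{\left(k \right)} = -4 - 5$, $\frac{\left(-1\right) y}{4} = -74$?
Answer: $87912$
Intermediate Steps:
$y = 296$ ($y = \left(-4\right) \left(-74\right) = 296$)
$f{\left(k \right)} = -9$ ($f{\left(k \right)} = -4 - 5 = -9$)
$M{\left(R,m \right)} = R + R m^{2}$ ($M{\left(R,m \right)} = R m m + R = R m^{2} + R = R + R m^{2}$)
$\left(I{\left(3 \right)} - 34\right) y M{\left(f{\left(\left(-1\right) \left(-1\right) \right)},0 \cdot 2 \right)} = \left(\left(4 - 3\right) - 34\right) 296 \left(- 9 \left(1 + \left(0 \cdot 2\right)^{2}\right)\right) = \left(\left(4 - 3\right) - 34\right) 296 \left(- 9 \left(1 + 0^{2}\right)\right) = \left(1 - 34\right) 296 \left(- 9 \left(1 + 0\right)\right) = \left(-33\right) 296 \left(\left(-9\right) 1\right) = \left(-9768\right) \left(-9\right) = 87912$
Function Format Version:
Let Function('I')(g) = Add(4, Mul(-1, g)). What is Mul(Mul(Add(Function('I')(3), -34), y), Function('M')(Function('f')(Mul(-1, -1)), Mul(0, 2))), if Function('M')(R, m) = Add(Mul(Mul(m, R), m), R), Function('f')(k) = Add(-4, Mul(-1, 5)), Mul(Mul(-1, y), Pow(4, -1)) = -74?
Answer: 87912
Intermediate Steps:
y = 296 (y = Mul(-4, -74) = 296)
Function('f')(k) = -9 (Function('f')(k) = Add(-4, -5) = -9)
Function('M')(R, m) = Add(R, Mul(R, Pow(m, 2))) (Function('M')(R, m) = Add(Mul(Mul(R, m), m), R) = Add(Mul(R, Pow(m, 2)), R) = Add(R, Mul(R, Pow(m, 2))))
Mul(Mul(Add(Function('I')(3), -34), y), Function('M')(Function('f')(Mul(-1, -1)), Mul(0, 2))) = Mul(Mul(Add(Add(4, Mul(-1, 3)), -34), 296), Mul(-9, Add(1, Pow(Mul(0, 2), 2)))) = Mul(Mul(Add(Add(4, -3), -34), 296), Mul(-9, Add(1, Pow(0, 2)))) = Mul(Mul(Add(1, -34), 296), Mul(-9, Add(1, 0))) = Mul(Mul(-33, 296), Mul(-9, 1)) = Mul(-9768, -9) = 87912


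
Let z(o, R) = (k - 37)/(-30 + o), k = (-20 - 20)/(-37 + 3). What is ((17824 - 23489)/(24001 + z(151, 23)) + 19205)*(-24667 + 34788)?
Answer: 9596009519458135/49369448 ≈ 1.9437e+8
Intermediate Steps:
k = 20/17 (k = -40/(-34) = -40*(-1/34) = 20/17 ≈ 1.1765)
z(o, R) = -609/(17*(-30 + o)) (z(o, R) = (20/17 - 37)/(-30 + o) = -609/(17*(-30 + o)))
((17824 - 23489)/(24001 + z(151, 23)) + 19205)*(-24667 + 34788) = ((17824 - 23489)/(24001 - 609/(-510 + 17*151)) + 19205)*(-24667 + 34788) = (-5665/(24001 - 609/(-510 + 2567)) + 19205)*10121 = (-5665/(24001 - 609/2057) + 19205)*10121 = (-5665/49369448/2057 + 19205)*10121 = (-5665*2057/49369448 + 19205)*10121 = (-11652905/49369448 + 19205)*10121 = (948128595935/49369448)*10121 = 9596009519458135/49369448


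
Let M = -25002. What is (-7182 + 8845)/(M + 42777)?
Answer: 1663/17775 ≈ 0.093558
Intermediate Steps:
(-7182 + 8845)/(M + 42777) = (-7182 + 8845)/(-25002 + 42777) = 1663/17775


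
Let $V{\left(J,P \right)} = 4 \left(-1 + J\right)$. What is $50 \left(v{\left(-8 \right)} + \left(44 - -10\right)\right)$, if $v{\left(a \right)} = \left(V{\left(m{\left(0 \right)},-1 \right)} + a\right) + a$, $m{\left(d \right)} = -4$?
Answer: $900$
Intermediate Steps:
$V{\left(J,P \right)} = -4 + 4 J$
$v{\left(a \right)} = -20 + 2 a$ ($v{\left(a \right)} = \left(\left(-4 + 4 \left(-4\right)\right) + a\right) + a = \left(\left(-4 - 16\right) + a\right) + a = \left(-20 + a\right) + a = -20 + 2 a$)
$50 \left(v{\left(-8 \right)} + \left(44 - -10\right)\right) = 50 \left(\left(-20 + 2 \left(-8\right)\right) + \left(44 - -10\right)\right) = 50 \left(\left(-20 - 16\right) + \left(44 + 10\right)\right) = 50 \left(-36 + 54\right) = 50 \cdot 18 = 900$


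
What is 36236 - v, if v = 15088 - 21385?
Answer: 42533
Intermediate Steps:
v = -6297
36236 - v = 36236 - 1*(-6297) = 36236 + 6297 = 42533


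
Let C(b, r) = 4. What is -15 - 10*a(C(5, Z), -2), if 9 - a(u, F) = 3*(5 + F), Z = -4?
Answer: -15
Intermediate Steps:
a(u, F) = -6 - 3*F (a(u, F) = 9 - 3*(5 + F) = 9 - (15 + 3*F) = 9 + (-15 - 3*F) = -6 - 3*F)
-15 - 10*a(C(5, Z), -2) = -15 - 10*(-6 - 3*(-2)) = -15 - 10*(-6 + 6) = -15 - 10*0 = -15 + 0 = -15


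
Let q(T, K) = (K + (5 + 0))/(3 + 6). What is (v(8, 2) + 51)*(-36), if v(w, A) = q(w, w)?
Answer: -1888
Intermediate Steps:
q(T, K) = 5/9 + K/9 (q(T, K) = (K + 5)/9 = (5 + K)*(⅑) = 5/9 + K/9)
v(w, A) = 5/9 + w/9
(v(8, 2) + 51)*(-36) = ((5/9 + (⅑)*8) + 51)*(-36) = ((5/9 + 8/9) + 51)*(-36) = (13/9 + 51)*(-36) = (472/9)*(-36) = -1888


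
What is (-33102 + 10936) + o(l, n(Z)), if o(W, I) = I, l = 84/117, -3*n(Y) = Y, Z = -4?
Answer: -66494/3 ≈ -22165.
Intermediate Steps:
n(Y) = -Y/3
l = 28/39 (l = 84*(1/117) = 28/39 ≈ 0.71795)
(-33102 + 10936) + o(l, n(Z)) = (-33102 + 10936) - ⅓*(-4) = -22166 + 4/3 = -66494/3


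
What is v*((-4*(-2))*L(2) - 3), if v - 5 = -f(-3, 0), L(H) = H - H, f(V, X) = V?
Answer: -24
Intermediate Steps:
L(H) = 0
v = 8 (v = 5 - 1*(-3) = 5 + 3 = 8)
v*((-4*(-2))*L(2) - 3) = 8*(-4*(-2)*0 - 3) = 8*(8*0 - 3) = 8*(0 - 3) = 8*(-3) = -24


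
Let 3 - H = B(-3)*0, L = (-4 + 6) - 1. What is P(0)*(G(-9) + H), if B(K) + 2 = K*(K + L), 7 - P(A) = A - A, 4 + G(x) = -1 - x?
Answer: 49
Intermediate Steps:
G(x) = -5 - x (G(x) = -4 + (-1 - x) = -5 - x)
L = 1 (L = 2 - 1 = 1)
P(A) = 7 (P(A) = 7 - (A - A) = 7 - 1*0 = 7 + 0 = 7)
B(K) = -2 + K*(1 + K) (B(K) = -2 + K*(K + 1) = -2 + K*(1 + K))
H = 3 (H = 3 - (-2 - 3 + (-3)²)*0 = 3 - (-2 - 3 + 9)*0 = 3 - 4*0 = 3 - 1*0 = 3 + 0 = 3)
P(0)*(G(-9) + H) = 7*((-5 - 1*(-9)) + 3) = 7*((-5 + 9) + 3) = 7*(4 + 3) = 7*7 = 49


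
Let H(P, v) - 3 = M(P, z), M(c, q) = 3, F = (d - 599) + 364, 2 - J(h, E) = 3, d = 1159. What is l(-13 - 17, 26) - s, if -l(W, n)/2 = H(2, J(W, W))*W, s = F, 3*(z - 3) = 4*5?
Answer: -564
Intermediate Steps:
J(h, E) = -1 (J(h, E) = 2 - 1*3 = 2 - 3 = -1)
z = 29/3 (z = 3 + (4*5)/3 = 3 + (⅓)*20 = 3 + 20/3 = 29/3 ≈ 9.6667)
F = 924 (F = (1159 - 599) + 364 = 560 + 364 = 924)
s = 924
H(P, v) = 6 (H(P, v) = 3 + 3 = 6)
l(W, n) = -12*W
l(-13 - 17, 26) - s = -12*(-13 - 17) - 1*924 = -12*(-30) - 924 = 360 - 924 = -564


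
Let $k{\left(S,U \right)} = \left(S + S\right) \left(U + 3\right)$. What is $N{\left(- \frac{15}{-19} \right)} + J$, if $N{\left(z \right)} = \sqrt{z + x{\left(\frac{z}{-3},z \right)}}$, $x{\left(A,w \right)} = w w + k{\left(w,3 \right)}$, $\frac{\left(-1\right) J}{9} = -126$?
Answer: $1134 + \frac{\sqrt{3930}}{19} \approx 1137.3$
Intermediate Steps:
$J = 1134$ ($J = \left(-9\right) \left(-126\right) = 1134$)
$k{\left(S,U \right)} = 2 S \left(3 + U\right)$
$x{\left(A,w \right)} = w^{2} + 12 w$ ($x{\left(A,w \right)} = w w + 2 w \left(3 + 3\right) = w^{2} + 2 w 6 = w^{2} + 12 w$)
$N{\left(z \right)} = \sqrt{z + z \left(12 + z\right)}$
$N{\left(- \frac{15}{-19} \right)} + J = \sqrt{- \frac{15}{-19} \left(13 - \frac{15}{-19}\right)} + 1134 = \sqrt{\left(-15\right) \left(- \frac{1}{19}\right) \left(13 - - \frac{15}{19}\right)} + 1134 = \sqrt{\frac{15 \left(13 + \frac{15}{19}\right)}{19}} + 1134 = \sqrt{\frac{15}{19} \cdot \frac{262}{19}} + 1134 = \sqrt{\frac{3930}{361}} + 1134 = \frac{\sqrt{3930}}{19} + 1134 = 1134 + \frac{\sqrt{3930}}{19}$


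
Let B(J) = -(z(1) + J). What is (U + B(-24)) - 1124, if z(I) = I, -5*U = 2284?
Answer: -7789/5 ≈ -1557.8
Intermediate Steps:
U = -2284/5 (U = -1/5*2284 = -2284/5 ≈ -456.80)
B(J) = -1 - J (B(J) = -(1 + J) = -1 - J)
(U + B(-24)) - 1124 = (-2284/5 + (-1 - 1*(-24))) - 1124 = (-2284/5 + (-1 + 24)) - 1124 = (-2284/5 + 23) - 1124 = -2169/5 - 1124 = -7789/5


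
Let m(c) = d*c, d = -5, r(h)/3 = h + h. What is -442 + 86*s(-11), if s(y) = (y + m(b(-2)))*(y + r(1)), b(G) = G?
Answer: -12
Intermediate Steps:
r(h) = 6*h (r(h) = 3*(h + h) = 3*(2*h) = 6*h)
m(c) = -5*c
s(y) = (6 + y)*(10 + y) (s(y) = (y - 5*(-2))*(y + 6*1) = (y + 10)*(y + 6) = (10 + y)*(6 + y) = (6 + y)*(10 + y))
-442 + 86*s(-11) = -442 + 86*(60 + (-11)² + 16*(-11)) = -442 + 86*(60 + 121 - 176) = -442 + 86*5 = -442 + 430 = -12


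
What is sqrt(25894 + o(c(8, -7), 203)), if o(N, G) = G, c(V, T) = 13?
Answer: sqrt(26097) ≈ 161.55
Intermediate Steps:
sqrt(25894 + o(c(8, -7), 203)) = sqrt(25894 + 203) = sqrt(26097)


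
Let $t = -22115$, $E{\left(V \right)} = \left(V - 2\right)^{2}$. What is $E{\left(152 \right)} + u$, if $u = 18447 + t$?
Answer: $18832$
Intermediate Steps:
$E{\left(V \right)} = \left(-2 + V\right)^{2}$
$u = -3668$ ($u = 18447 - 22115 = -3668$)
$E{\left(152 \right)} + u = \left(-2 + 152\right)^{2} - 3668 = 150^{2} - 3668 = 22500 - 3668 = 18832$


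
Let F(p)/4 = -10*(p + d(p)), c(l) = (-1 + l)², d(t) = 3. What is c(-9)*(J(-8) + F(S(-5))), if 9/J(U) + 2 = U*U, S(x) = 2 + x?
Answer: 450/31 ≈ 14.516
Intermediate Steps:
J(U) = 9/(-2 + U²) (J(U) = 9/(-2 + U*U) = 9/(-2 + U²))
F(p) = -120 - 40*p (F(p) = 4*(-10*(p + 3)) = 4*(-10*(3 + p)) = 4*(-30 - 10*p) = -120 - 40*p)
c(-9)*(J(-8) + F(S(-5))) = (-1 - 9)²*(9/(-2 + (-8)²) + (-120 - 40*(2 - 5))) = (-10)²*(9/(-2 + 64) + (-120 - 40*(-3))) = 100*(9/62 + (-120 + 120)) = 100*(9*(1/62) + 0) = 100*(9/62 + 0) = 100*(9/62) = 450/31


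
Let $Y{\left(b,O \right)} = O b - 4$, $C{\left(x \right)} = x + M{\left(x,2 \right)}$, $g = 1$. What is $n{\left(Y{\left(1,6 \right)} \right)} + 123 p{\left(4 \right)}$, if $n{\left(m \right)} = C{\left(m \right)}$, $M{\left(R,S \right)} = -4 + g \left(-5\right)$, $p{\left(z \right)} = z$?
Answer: $485$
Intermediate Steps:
$M{\left(R,S \right)} = -9$ ($M{\left(R,S \right)} = -4 + 1 \left(-5\right) = -4 - 5 = -9$)
$C{\left(x \right)} = -9 + x$ ($C{\left(x \right)} = x - 9 = -9 + x$)
$Y{\left(b,O \right)} = -4 + O b$
$n{\left(m \right)} = -9 + m$
$n{\left(Y{\left(1,6 \right)} \right)} + 123 p{\left(4 \right)} = \left(-9 + \left(-4 + 6 \cdot 1\right)\right) + 123 \cdot 4 = \left(-9 + \left(-4 + 6\right)\right) + 492 = \left(-9 + 2\right) + 492 = -7 + 492 = 485$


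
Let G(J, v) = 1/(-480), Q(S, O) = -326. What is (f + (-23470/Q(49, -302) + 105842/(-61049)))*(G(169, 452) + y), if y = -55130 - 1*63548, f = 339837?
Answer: -587440953143864261/14562420 ≈ -4.0340e+10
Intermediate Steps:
G(J, v) = -1/480
y = -118678 (y = -55130 - 63548 = -118678)
(f + (-23470/Q(49, -302) + 105842/(-61049)))*(G(169, 452) + y) = (339837 + (-23470/(-326) + 105842/(-61049)))*(-1/480 - 118678) = (339837 + (-23470*(-1/326) + 105842*(-1/61049)))*(-56965441/480) = (339837 + (11735/163 - 105842/61049))*(-56965441/480) = (339837 + 699157769/9950987)*(-56965441/480) = (3382412726888/9950987)*(-56965441/480) = -587440953143864261/14562420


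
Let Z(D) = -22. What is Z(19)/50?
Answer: -11/25 ≈ -0.44000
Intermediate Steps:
Z(19)/50 = -22/50 = -22*1/50 = -11/25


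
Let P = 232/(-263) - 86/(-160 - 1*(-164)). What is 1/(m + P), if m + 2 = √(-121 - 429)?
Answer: -269838/12666097 - 276676*I*√22/63330485 ≈ -0.021304 - 0.020491*I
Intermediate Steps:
m = -2 + 5*I*√22 (m = -2 + √(-121 - 429) = -2 + √(-550) = -2 + 5*I*√22 ≈ -2.0 + 23.452*I)
P = -11773/526 (P = 232*(-1/263) - 86/(-160 + 164) = -232/263 - 86/4 = -232/263 - 86*¼ = -232/263 - 43/2 = -11773/526 ≈ -22.382)
1/(m + P) = 1/((-2 + 5*I*√22) - 11773/526) = 1/(-12825/526 + 5*I*√22)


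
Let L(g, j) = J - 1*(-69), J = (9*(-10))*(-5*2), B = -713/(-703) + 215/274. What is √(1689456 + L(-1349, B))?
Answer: 15*√7513 ≈ 1300.2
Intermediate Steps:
B = 346507/192622 (B = -713*(-1/703) + 215*(1/274) = 713/703 + 215/274 = 346507/192622 ≈ 1.7989)
J = 900 (J = -90*(-10) = 900)
L(g, j) = 969 (L(g, j) = 900 - 1*(-69) = 900 + 69 = 969)
√(1689456 + L(-1349, B)) = √(1689456 + 969) = √1690425 = 15*√7513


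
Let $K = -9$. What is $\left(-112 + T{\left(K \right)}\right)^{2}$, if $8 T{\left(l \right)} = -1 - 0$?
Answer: $\frac{804609}{64} \approx 12572.0$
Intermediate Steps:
$T{\left(l \right)} = - \frac{1}{8}$ ($T{\left(l \right)} = \frac{-1 - 0}{8} = \frac{-1 + 0}{8} = \frac{1}{8} \left(-1\right) = - \frac{1}{8}$)
$\left(-112 + T{\left(K \right)}\right)^{2} = \left(-112 - \frac{1}{8}\right)^{2} = \left(- \frac{897}{8}\right)^{2} = \frac{804609}{64}$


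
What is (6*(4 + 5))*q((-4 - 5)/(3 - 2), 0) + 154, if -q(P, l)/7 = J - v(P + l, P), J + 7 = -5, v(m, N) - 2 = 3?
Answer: 6580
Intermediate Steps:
v(m, N) = 5 (v(m, N) = 2 + 3 = 5)
J = -12 (J = -7 - 5 = -12)
q(P, l) = 119 (q(P, l) = -7*(-12 - 1*5) = -7*(-12 - 5) = -7*(-17) = 119)
(6*(4 + 5))*q((-4 - 5)/(3 - 2), 0) + 154 = (6*(4 + 5))*119 + 154 = (6*9)*119 + 154 = 54*119 + 154 = 6426 + 154 = 6580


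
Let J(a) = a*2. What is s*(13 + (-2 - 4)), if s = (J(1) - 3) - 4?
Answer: -35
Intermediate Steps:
J(a) = 2*a
s = -5 (s = (2*1 - 3) - 4 = (2 - 3) - 4 = -1 - 4 = -5)
s*(13 + (-2 - 4)) = -5*(13 + (-2 - 4)) = -5*(13 - 6) = -5*7 = -35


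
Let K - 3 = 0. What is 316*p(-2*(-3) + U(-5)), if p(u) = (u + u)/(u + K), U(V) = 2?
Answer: 5056/11 ≈ 459.64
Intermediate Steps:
K = 3 (K = 3 + 0 = 3)
p(u) = 2*u/(3 + u) (p(u) = (u + u)/(u + 3) = (2*u)/(3 + u) = 2*u/(3 + u))
316*p(-2*(-3) + U(-5)) = 316*(2*(-2*(-3) + 2)/(3 + (-2*(-3) + 2))) = 316*(2*(6 + 2)/(3 + (6 + 2))) = 316*(2*8/(3 + 8)) = 316*(2*8/11) = 316*(2*8*(1/11)) = 316*(16/11) = 5056/11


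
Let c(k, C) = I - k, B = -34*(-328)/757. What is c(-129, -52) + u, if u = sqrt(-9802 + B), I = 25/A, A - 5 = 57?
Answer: 8023/62 + 3*I*sqrt(623176026)/757 ≈ 129.4 + 98.931*I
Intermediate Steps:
B = 11152/757 (B = 11152*(1/757) = 11152/757 ≈ 14.732)
A = 62 (A = 5 + 57 = 62)
I = 25/62 ≈ 0.40323
u = 3*I*sqrt(623176026)/757 (u = sqrt(-9802 + 11152/757) = sqrt(-7408962/757) = 3*I*sqrt(623176026)/757 ≈ 98.931*I)
c(k, C) = 25/62 - k
c(-129, -52) + u = (25/62 - 1*(-129)) + 3*I*sqrt(623176026)/757 = (25/62 + 129) + 3*I*sqrt(623176026)/757 = 8023/62 + 3*I*sqrt(623176026)/757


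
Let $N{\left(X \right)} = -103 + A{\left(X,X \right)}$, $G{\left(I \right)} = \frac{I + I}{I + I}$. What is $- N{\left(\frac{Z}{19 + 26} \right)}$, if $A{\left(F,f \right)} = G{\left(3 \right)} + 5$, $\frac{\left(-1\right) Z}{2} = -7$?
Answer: $97$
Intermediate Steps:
$Z = 14$ ($Z = \left(-2\right) \left(-7\right) = 14$)
$G{\left(I \right)} = 1$ ($G{\left(I \right)} = \frac{2 I}{2 I} = 2 I \frac{1}{2 I} = 1$)
$A{\left(F,f \right)} = 6$ ($A{\left(F,f \right)} = 1 + 5 = 6$)
$N{\left(X \right)} = -97$ ($N{\left(X \right)} = -103 + 6 = -97$)
$- N{\left(\frac{Z}{19 + 26} \right)} = \left(-1\right) \left(-97\right) = 97$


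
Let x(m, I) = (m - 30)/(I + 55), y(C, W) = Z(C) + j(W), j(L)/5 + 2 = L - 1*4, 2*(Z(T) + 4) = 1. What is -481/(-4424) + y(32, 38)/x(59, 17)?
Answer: 49863581/128296 ≈ 388.66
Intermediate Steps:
Z(T) = -7/2 (Z(T) = -4 + (½)*1 = -4 + ½ = -7/2)
j(L) = -30 + 5*L (j(L) = -10 + 5*(L - 1*4) = -10 + 5*(L - 4) = -10 + 5*(-4 + L) = -10 + (-20 + 5*L) = -30 + 5*L)
y(C, W) = -67/2 + 5*W (y(C, W) = -7/2 + (-30 + 5*W) = -67/2 + 5*W)
x(m, I) = (-30 + m)/(55 + I)
-481/(-4424) + y(32, 38)/x(59, 17) = -481/(-4424) + (-67/2 + 5*38)/(((-30 + 59)/(55 + 17))) = -481*(-1/4424) + (-67/2 + 190)/((29/72)) = 481/4424 + 313/(2*(((1/72)*29))) = 481/4424 + 313/(2*(29/72)) = 481/4424 + (313/2)*(72/29) = 481/4424 + 11268/29 = 49863581/128296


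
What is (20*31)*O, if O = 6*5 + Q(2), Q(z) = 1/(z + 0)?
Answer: 18910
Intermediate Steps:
Q(z) = 1/z
O = 61/2 (O = 6*5 + 1/2 = 30 + 1/2 = 61/2 ≈ 30.500)
(20*31)*O = (20*31)*(61/2) = 620*(61/2) = 18910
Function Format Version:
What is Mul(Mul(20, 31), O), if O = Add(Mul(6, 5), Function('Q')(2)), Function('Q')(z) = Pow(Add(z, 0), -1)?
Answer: 18910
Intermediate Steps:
Function('Q')(z) = Pow(z, -1)
O = Rational(61, 2) (O = Add(Mul(6, 5), Pow(2, -1)) = Add(30, Rational(1, 2)) = Rational(61, 2) ≈ 30.500)
Mul(Mul(20, 31), O) = Mul(Mul(20, 31), Rational(61, 2)) = Mul(620, Rational(61, 2)) = 18910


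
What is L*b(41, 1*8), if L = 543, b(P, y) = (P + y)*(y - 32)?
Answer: -638568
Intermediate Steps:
b(P, y) = (-32 + y)*(P + y) (b(P, y) = (P + y)*(-32 + y) = (-32 + y)*(P + y))
L*b(41, 1*8) = 543*((1*8)² - 32*41 - 32*8 + 41*(1*8)) = 543*(8² - 1312 - 32*8 + 41*8) = 543*(64 - 1312 - 256 + 328) = 543*(-1176) = -638568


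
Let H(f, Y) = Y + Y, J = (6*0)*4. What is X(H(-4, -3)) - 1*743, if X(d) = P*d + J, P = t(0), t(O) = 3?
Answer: -761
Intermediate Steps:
J = 0 (J = 0*4 = 0)
H(f, Y) = 2*Y
P = 3
X(d) = 3*d (X(d) = 3*d + 0 = 3*d)
X(H(-4, -3)) - 1*743 = 3*(2*(-3)) - 1*743 = 3*(-6) - 743 = -18 - 743 = -761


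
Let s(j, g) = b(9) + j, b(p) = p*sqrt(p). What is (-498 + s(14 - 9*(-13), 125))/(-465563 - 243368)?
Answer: 340/708931 ≈ 0.00047960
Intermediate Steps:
b(p) = p**(3/2)
s(j, g) = 27 + j (s(j, g) = 9**(3/2) + j = 27 + j)
(-498 + s(14 - 9*(-13), 125))/(-465563 - 243368) = (-498 + (27 + (14 - 9*(-13))))/(-465563 - 243368) = (-498 + (27 + (14 + 117)))/(-708931) = (-498 + (27 + 131))*(-1/708931) = (-498 + 158)*(-1/708931) = -340*(-1/708931) = 340/708931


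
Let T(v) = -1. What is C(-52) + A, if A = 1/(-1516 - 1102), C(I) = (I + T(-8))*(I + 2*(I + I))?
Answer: 36076039/2618 ≈ 13780.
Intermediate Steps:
C(I) = 5*I*(-1 + I) (C(I) = (I - 1)*(I + 2*(I + I)) = (-1 + I)*(I + 2*(2*I)) = (-1 + I)*(I + 4*I) = (-1 + I)*(5*I) = 5*I*(-1 + I))
A = -1/2618 (A = 1/(-2618) = -1/2618 ≈ -0.00038197)
C(-52) + A = 5*(-52)*(-1 - 52) - 1/2618 = 5*(-52)*(-53) - 1/2618 = 13780 - 1/2618 = 36076039/2618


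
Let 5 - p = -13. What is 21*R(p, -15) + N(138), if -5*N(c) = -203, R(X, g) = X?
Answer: 2093/5 ≈ 418.60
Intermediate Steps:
p = 18 (p = 5 - 1*(-13) = 5 + 13 = 18)
N(c) = 203/5 (N(c) = -⅕*(-203) = 203/5)
21*R(p, -15) + N(138) = 21*18 + 203/5 = 378 + 203/5 = 2093/5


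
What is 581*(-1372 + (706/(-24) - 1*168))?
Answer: -10941973/12 ≈ -9.1183e+5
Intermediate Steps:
581*(-1372 + (706/(-24) - 1*168)) = 581*(-1372 + (706*(-1/24) - 168)) = 581*(-1372 + (-353/12 - 168)) = 581*(-1372 - 2369/12) = 581*(-18833/12) = -10941973/12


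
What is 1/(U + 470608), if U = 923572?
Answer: 1/1394180 ≈ 7.1727e-7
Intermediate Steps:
1/(U + 470608) = 1/(923572 + 470608) = 1/1394180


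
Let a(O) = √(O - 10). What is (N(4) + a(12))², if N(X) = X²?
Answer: (16 + √2)² ≈ 303.25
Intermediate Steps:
a(O) = √(-10 + O)
(N(4) + a(12))² = (4² + √(-10 + 12))² = (16 + √2)²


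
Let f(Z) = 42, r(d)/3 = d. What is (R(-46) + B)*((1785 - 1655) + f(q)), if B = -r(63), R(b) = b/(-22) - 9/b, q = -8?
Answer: -8125022/253 ≈ -32115.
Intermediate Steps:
r(d) = 3*d
R(b) = -9/b - b/22 (R(b) = b*(-1/22) - 9/b = -b/22 - 9/b = -9/b - b/22)
B = -189 (B = -3*63 = -1*189 = -189)
(R(-46) + B)*((1785 - 1655) + f(q)) = ((-9/(-46) - 1/22*(-46)) - 189)*((1785 - 1655) + 42) = ((-9*(-1/46) + 23/11) - 189)*(130 + 42) = ((9/46 + 23/11) - 189)*172 = (1157/506 - 189)*172 = -94477/506*172 = -8125022/253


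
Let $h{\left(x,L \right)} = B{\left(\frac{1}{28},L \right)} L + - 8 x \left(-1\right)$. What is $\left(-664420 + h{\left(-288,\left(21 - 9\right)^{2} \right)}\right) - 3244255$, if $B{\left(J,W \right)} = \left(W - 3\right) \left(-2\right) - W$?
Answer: $-3972323$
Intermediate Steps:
$B{\left(J,W \right)} = 6 - 3 W$ ($B{\left(J,W \right)} = \left(-3 + W\right) \left(-2\right) - W = \left(6 - 2 W\right) - W = 6 - 3 W$)
$h{\left(x,L \right)} = 8 x + L \left(6 - 3 L\right)$ ($h{\left(x,L \right)} = \left(6 - 3 L\right) L + - 8 x \left(-1\right) = L \left(6 - 3 L\right) + 8 x = 8 x + L \left(6 - 3 L\right)$)
$\left(-664420 + h{\left(-288,\left(21 - 9\right)^{2} \right)}\right) - 3244255 = \left(-664420 + \left(8 \left(-288\right) - 3 \left(21 - 9\right)^{2} \left(-2 + \left(21 - 9\right)^{2}\right)\right)\right) - 3244255 = \left(-664420 - \left(2304 + 3 \cdot 12^{2} \left(-2 + 12^{2}\right)\right)\right) - 3244255 = \left(-664420 - \left(2304 + 432 \left(-2 + 144\right)\right)\right) - 3244255 = \left(-664420 - \left(2304 + 432 \cdot 142\right)\right) - 3244255 = \left(-664420 - 63648\right) - 3244255 = -728068 - 3244255 = -3972323$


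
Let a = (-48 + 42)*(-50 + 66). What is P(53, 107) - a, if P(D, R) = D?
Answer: 149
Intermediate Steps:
a = -96 (a = -6*16 = -96)
P(53, 107) - a = 53 - 1*(-96) = 53 + 96 = 149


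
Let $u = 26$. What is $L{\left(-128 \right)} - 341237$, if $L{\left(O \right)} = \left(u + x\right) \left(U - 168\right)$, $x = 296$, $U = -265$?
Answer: $-480663$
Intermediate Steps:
$L{\left(O \right)} = -139426$ ($L{\left(O \right)} = \left(26 + 296\right) \left(-265 - 168\right) = 322 \left(-433\right) = -139426$)
$L{\left(-128 \right)} - 341237 = -139426 - 341237 = -480663$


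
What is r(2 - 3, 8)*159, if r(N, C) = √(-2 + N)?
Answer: 159*I*√3 ≈ 275.4*I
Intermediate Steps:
r(2 - 3, 8)*159 = √(-2 + (2 - 3))*159 = √(-2 - 1)*159 = √(-3)*159 = (I*√3)*159 = 159*I*√3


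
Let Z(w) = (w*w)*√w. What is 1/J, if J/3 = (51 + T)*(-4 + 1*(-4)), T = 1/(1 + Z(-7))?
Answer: (I - 49*√7)/(24*(-52*I + 2499*√7)) ≈ -0.00081699 - 1.2356e-7*I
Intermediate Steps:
Z(w) = w^(5/2) (Z(w) = w²*√w = w^(5/2))
T = 1/(1 + 49*I*√7) (T = 1/(1 + (-7)^(5/2)) = 1/(1 + 49*I*√7) ≈ 5.95e-5 - 0.0077131*I)
J = -2571627/2101 + 147*I*√7/2101 (J = 3*((51 + (1/16808 - 49*I*√7/16808))*(-4 + 1*(-4))) = 3*((857209/16808 - 49*I*√7/16808)*(-4 - 4)) = 3*((857209/16808 - 49*I*√7/16808)*(-8)) = 3*(-857209/2101 + 49*I*√7/2101) = -2571627/2101 + 147*I*√7/2101 ≈ -1224.0 + 0.18511*I)
1/J = 1/(24*(-2499*√7 + 52*I)/(-I + 49*√7)) = (-I + 49*√7)/(24*(-2499*√7 + 52*I))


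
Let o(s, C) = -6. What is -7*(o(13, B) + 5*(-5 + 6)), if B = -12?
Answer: 7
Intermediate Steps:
-7*(o(13, B) + 5*(-5 + 6)) = -7*(-6 + 5*(-5 + 6)) = -7*(-6 + 5*1) = -7*(-6 + 5) = -7*(-1) = 7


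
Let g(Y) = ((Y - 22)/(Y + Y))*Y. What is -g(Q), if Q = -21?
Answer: 43/2 ≈ 21.500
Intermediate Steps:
g(Y) = -11 + Y/2 (g(Y) = ((-22 + Y)/((2*Y)))*Y = ((-22 + Y)*(1/(2*Y)))*Y = ((-22 + Y)/(2*Y))*Y = -11 + Y/2)
-g(Q) = -(-11 + (½)*(-21)) = -(-11 - 21/2) = -1*(-43/2) = 43/2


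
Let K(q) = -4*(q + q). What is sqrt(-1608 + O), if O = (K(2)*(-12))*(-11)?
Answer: 2*I*sqrt(930) ≈ 60.992*I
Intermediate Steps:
K(q) = -8*q
O = -2112 (O = (-8*2*(-12))*(-11) = -16*(-12)*(-11) = 192*(-11) = -2112)
sqrt(-1608 + O) = sqrt(-1608 - 2112) = sqrt(-3720) = 2*I*sqrt(930)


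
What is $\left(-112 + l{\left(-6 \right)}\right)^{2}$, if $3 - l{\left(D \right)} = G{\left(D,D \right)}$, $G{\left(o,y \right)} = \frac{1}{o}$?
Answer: $\frac{426409}{36} \approx 11845.0$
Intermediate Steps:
$l{\left(D \right)} = 3 - \frac{1}{D}$
$\left(-112 + l{\left(-6 \right)}\right)^{2} = \left(-112 + \left(3 - \frac{1}{-6}\right)\right)^{2} = \left(-112 + \left(3 - - \frac{1}{6}\right)\right)^{2} = \left(-112 + \left(3 + \frac{1}{6}\right)\right)^{2} = \left(-112 + \frac{19}{6}\right)^{2} = \left(- \frac{653}{6}\right)^{2} = \frac{426409}{36}$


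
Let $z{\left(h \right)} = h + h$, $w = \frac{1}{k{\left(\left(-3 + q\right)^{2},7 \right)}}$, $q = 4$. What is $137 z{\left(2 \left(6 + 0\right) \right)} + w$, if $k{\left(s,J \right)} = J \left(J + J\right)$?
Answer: $\frac{322225}{98} \approx 3288.0$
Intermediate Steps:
$k{\left(s,J \right)} = 2 J^{2}$ ($k{\left(s,J \right)} = J 2 J = 2 J^{2}$)
$w = \frac{1}{98}$ ($w = \frac{1}{2 \cdot 7^{2}} = \frac{1}{2 \cdot 49} = \frac{1}{98} \approx 0.010204$)
$z{\left(h \right)} = 2 h$
$137 z{\left(2 \left(6 + 0\right) \right)} + w = 137 \cdot 2 \cdot 2 \left(6 + 0\right) + \frac{1}{98} = 137 \cdot 2 \cdot 2 \cdot 6 + \frac{1}{98} = 137 \cdot 2 \cdot 12 + \frac{1}{98} = 137 \cdot 24 + \frac{1}{98} = 3288 + \frac{1}{98} = \frac{322225}{98}$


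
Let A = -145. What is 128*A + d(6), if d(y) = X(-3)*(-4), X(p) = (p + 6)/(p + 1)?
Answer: -18554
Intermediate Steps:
X(p) = (6 + p)/(1 + p)
d(y) = 6 (d(y) = ((6 - 3)/(1 - 3))*(-4) = (3/(-2))*(-4) = -½*3*(-4) = -3/2*(-4) = 6)
128*A + d(6) = 128*(-145) + 6 = -18560 + 6 = -18554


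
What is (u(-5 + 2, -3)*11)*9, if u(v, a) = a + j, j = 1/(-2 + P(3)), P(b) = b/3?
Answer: -396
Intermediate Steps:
P(b) = b/3 (P(b) = b*(1/3) = b/3)
j = -1 (j = 1/(-2 + (1/3)*3) = 1/(-2 + 1) = 1/(-1) = -1)
u(v, a) = -1 + a (u(v, a) = a - 1 = -1 + a)
(u(-5 + 2, -3)*11)*9 = ((-1 - 3)*11)*9 = -4*11*9 = -44*9 = -396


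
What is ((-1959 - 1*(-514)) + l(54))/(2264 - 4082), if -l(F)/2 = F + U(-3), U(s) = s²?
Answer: 1571/1818 ≈ 0.86414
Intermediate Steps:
l(F) = -18 - 2*F (l(F) = -2*(F + (-3)²) = -2*(F + 9) = -2*(9 + F) = -18 - 2*F)
((-1959 - 1*(-514)) + l(54))/(2264 - 4082) = ((-1959 - 1*(-514)) + (-18 - 2*54))/(2264 - 4082) = ((-1959 + 514) + (-18 - 108))/(-1818) = (-1445 - 126)*(-1/1818) = -1571*(-1/1818) = 1571/1818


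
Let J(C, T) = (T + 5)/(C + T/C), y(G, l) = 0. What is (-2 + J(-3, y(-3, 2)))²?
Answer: 121/9 ≈ 13.444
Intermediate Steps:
J(C, T) = (5 + T)/(C + T/C)
(-2 + J(-3, y(-3, 2)))² = (-2 - 3*(5 + 0)/(0 + (-3)²))² = (-2 - 3*5/(0 + 9))² = (-2 - 3*5/9)² = (-2 - 3*⅑*5)² = (-2 - 5/3)² = (-11/3)² = 121/9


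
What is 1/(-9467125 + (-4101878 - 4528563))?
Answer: -1/18097566 ≈ -5.5256e-8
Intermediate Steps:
1/(-9467125 + (-4101878 - 4528563)) = 1/(-9467125 - 8630441) = 1/(-18097566) = -1/18097566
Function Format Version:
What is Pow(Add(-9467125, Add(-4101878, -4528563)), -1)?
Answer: Rational(-1, 18097566) ≈ -5.5256e-8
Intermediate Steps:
Pow(Add(-9467125, Add(-4101878, -4528563)), -1) = Pow(Add(-9467125, -8630441), -1) = Pow(-18097566, -1) = Rational(-1, 18097566)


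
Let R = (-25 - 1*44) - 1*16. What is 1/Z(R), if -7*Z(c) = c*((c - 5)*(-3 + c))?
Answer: 7/673200 ≈ 1.0398e-5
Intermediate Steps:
R = -85 (R = (-25 - 44) - 16 = -69 - 16 = -85)
Z(c) = -c*(-5 + c)*(-3 + c)/7 (Z(c) = -c*(c - 5)*(-3 + c)/7 = -c*(-5 + c)*(-3 + c)/7)
1/Z(R) = 1/((1/7)*(-85)*(-15 - 1*(-85)**2 + 8*(-85))) = 1/((1/7)*(-85)*(-15 - 1*7225 - 680)) = 1/((1/7)*(-85)*(-15 - 7225 - 680)) = 1/((1/7)*(-85)*(-7920)) = 1/(673200/7) = 7/673200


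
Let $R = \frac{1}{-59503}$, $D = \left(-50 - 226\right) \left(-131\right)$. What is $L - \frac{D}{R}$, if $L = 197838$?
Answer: $2151588306$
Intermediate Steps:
$D = 36156$ ($D = \left(-276\right) \left(-131\right) = 36156$)
$R = - \frac{1}{59503} \approx -1.6806 \cdot 10^{-5}$
$L - \frac{D}{R} = 197838 - \frac{36156}{- \frac{1}{59503}} = 197838 - 36156 \left(-59503\right) = 197838 - -2151390468 = 197838 + 2151390468 = 2151588306$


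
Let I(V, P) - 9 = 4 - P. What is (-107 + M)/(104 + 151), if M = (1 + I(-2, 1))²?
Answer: 62/255 ≈ 0.24314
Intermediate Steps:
I(V, P) = 13 - P (I(V, P) = 9 + (4 - P) = 13 - P)
M = 169 (M = (1 + (13 - 1*1))² = (1 + (13 - 1))² = (1 + 12)² = 13² = 169)
(-107 + M)/(104 + 151) = (-107 + 169)/(104 + 151) = 62/255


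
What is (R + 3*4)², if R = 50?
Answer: 3844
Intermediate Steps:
(R + 3*4)² = (50 + 3*4)² = (50 + 12)² = 62² = 3844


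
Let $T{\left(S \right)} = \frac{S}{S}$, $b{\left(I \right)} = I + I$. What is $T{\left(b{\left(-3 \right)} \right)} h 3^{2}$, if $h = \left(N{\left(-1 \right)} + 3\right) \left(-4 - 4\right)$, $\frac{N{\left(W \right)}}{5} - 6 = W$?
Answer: $-2016$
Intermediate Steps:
$N{\left(W \right)} = 30 + 5 W$
$b{\left(I \right)} = 2 I$
$h = -224$ ($h = \left(\left(30 + 5 \left(-1\right)\right) + 3\right) \left(-4 - 4\right) = \left(\left(30 - 5\right) + 3\right) \left(-8\right) = \left(25 + 3\right) \left(-8\right) = 28 \left(-8\right) = -224$)
$T{\left(S \right)} = 1$
$T{\left(b{\left(-3 \right)} \right)} h 3^{2} = 1 \left(- 224 \cdot 3^{2}\right) = 1 \left(\left(-224\right) 9\right) = 1 \left(-2016\right) = -2016$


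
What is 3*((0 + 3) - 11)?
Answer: -24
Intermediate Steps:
3*((0 + 3) - 11) = 3*(3 - 11) = 3*(-8) = -24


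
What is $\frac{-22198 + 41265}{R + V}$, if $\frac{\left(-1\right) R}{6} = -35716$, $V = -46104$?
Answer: $\frac{19067}{168192} \approx 0.11336$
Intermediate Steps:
$R = 214296$ ($R = \left(-6\right) \left(-35716\right) = 214296$)
$\frac{-22198 + 41265}{R + V} = \frac{-22198 + 41265}{214296 - 46104} = \frac{19067}{168192}$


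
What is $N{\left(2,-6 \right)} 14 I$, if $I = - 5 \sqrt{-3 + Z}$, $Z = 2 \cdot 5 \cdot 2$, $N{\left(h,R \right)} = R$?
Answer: $420 \sqrt{17} \approx 1731.7$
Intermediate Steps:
$Z = 20$ ($Z = 10 \cdot 2 = 20$)
$I = - 5 \sqrt{17}$ ($I = - 5 \sqrt{-3 + 20} = - 5 \sqrt{17} \approx -20.616$)
$N{\left(2,-6 \right)} 14 I = \left(-6\right) 14 \left(- 5 \sqrt{17}\right) = - 84 \left(- 5 \sqrt{17}\right) = 420 \sqrt{17}$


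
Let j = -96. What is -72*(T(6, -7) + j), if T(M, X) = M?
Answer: 6480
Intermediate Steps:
-72*(T(6, -7) + j) = -72*(6 - 96) = -72*(-90) = 6480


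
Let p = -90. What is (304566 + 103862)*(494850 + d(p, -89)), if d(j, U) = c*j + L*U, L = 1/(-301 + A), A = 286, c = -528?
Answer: 3322822765492/15 ≈ 2.2152e+11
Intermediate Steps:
L = -1/15 (L = 1/(-301 + 286) = 1/(-15) = -1/15 ≈ -0.066667)
d(j, U) = -528*j - U/15
(304566 + 103862)*(494850 + d(p, -89)) = (304566 + 103862)*(494850 + (-528*(-90) - 1/15*(-89))) = 408428*(494850 + (47520 + 89/15)) = 408428*(494850 + 712889/15) = 408428*(8135639/15) = 3322822765492/15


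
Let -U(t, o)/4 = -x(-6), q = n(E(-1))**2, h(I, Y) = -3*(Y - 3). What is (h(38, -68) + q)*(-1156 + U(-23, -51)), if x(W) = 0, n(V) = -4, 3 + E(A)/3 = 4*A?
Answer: -264724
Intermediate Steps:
E(A) = -9 + 12*A (E(A) = -9 + 3*(4*A) = -9 + 12*A)
h(I, Y) = 9 - 3*Y (h(I, Y) = -3*(-3 + Y) = 9 - 3*Y)
q = 16 (q = (-4)**2 = 16)
U(t, o) = 0 (U(t, o) = -(-4)*0 = -4*0 = 0)
(h(38, -68) + q)*(-1156 + U(-23, -51)) = ((9 - 3*(-68)) + 16)*(-1156 + 0) = ((9 + 204) + 16)*(-1156) = (213 + 16)*(-1156) = 229*(-1156) = -264724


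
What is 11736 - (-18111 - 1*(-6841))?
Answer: 23006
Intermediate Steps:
11736 - (-18111 - 1*(-6841)) = 11736 - (-18111 + 6841) = 11736 - 1*(-11270) = 11736 + 11270 = 23006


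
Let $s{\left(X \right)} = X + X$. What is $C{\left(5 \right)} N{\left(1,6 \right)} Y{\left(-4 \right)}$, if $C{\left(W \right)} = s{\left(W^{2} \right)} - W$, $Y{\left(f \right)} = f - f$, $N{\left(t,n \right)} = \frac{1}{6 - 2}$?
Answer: $0$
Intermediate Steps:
$N{\left(t,n \right)} = \frac{1}{4}$
$s{\left(X \right)} = 2 X$
$Y{\left(f \right)} = 0$
$C{\left(W \right)} = - W + 2 W^{2}$ ($C{\left(W \right)} = 2 W^{2} - W = - W + 2 W^{2}$)
$C{\left(5 \right)} N{\left(1,6 \right)} Y{\left(-4 \right)} = 5 \left(-1 + 2 \cdot 5\right) \frac{1}{4} \cdot 0 = 5 \left(-1 + 10\right) \frac{1}{4} \cdot 0 = 5 \cdot 9 \cdot \frac{1}{4} \cdot 0 = 45 \cdot \frac{1}{4} \cdot 0 = \frac{45}{4} \cdot 0 = 0$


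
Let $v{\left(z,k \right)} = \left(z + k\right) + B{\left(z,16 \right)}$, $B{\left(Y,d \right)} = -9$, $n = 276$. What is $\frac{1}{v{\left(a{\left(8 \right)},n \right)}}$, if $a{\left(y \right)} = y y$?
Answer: $\frac{1}{331} \approx 0.0030211$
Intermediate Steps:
$a{\left(y \right)} = y^{2}$
$v{\left(z,k \right)} = -9 + k + z$ ($v{\left(z,k \right)} = \left(z + k\right) - 9 = \left(k + z\right) - 9 = -9 + k + z$)
$\frac{1}{v{\left(a{\left(8 \right)},n \right)}} = \frac{1}{-9 + 276 + 8^{2}} = \frac{1}{-9 + 276 + 64} = \frac{1}{331}$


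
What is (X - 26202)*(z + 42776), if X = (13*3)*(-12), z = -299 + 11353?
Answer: -1435646100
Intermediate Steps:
z = 11054
X = -468 (X = 39*(-12) = -468)
(X - 26202)*(z + 42776) = (-468 - 26202)*(11054 + 42776) = -26670*53830 = -1435646100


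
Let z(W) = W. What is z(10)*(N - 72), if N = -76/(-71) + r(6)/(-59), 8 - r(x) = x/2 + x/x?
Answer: -2974080/4189 ≈ -709.97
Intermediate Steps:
r(x) = 7 - x/2 (r(x) = 8 - (x/2 + x/x) = 8 - (x*(½) + 1) = 8 - (x/2 + 1) = 8 - (1 + x/2) = 8 + (-1 - x/2) = 7 - x/2)
N = 4200/4189 (N = -76/(-71) + (7 - ½*6)/(-59) = -76*(-1/71) + (7 - 3)*(-1/59) = 76/71 + 4*(-1/59) = 76/71 - 4/59 = 4200/4189 ≈ 1.0026)
z(10)*(N - 72) = 10*(4200/4189 - 72) = 10*(-297408/4189) = -2974080/4189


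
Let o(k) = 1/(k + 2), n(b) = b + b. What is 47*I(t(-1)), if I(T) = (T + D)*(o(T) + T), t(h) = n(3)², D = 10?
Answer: 1479889/19 ≈ 77889.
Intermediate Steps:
n(b) = 2*b
t(h) = 36 (t(h) = (2*3)² = 6² = 36)
o(k) = 1/(2 + k)
I(T) = (10 + T)*(T + 1/(2 + T)) (I(T) = (T + 10)*(1/(2 + T) + T) = (10 + T)*(T + 1/(2 + T)))
47*I(t(-1)) = 47*((10 + 36 + 36*(2 + 36)*(10 + 36))/(2 + 36)) = 47*((10 + 36 + 36*38*46)/38) = 47*((10 + 36 + 62928)/38) = 47*((1/38)*62974) = 47*(31487/19) = 1479889/19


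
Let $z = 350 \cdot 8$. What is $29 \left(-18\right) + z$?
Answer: $2278$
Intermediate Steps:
$z = 2800$
$29 \left(-18\right) + z = 29 \left(-18\right) + 2800 = -522 + 2800 = 2278$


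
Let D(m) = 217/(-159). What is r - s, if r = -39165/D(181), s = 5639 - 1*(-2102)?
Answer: 649634/31 ≈ 20956.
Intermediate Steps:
D(m) = -217/159 (D(m) = 217*(-1/159) = -217/159)
s = 7741 (s = 5639 + 2102 = 7741)
r = 889605/31 (r = -39165/(-217/159) = -39165*(-159/217) = 889605/31 ≈ 28697.)
r - s = 889605/31 - 1*7741 = 889605/31 - 7741 = 649634/31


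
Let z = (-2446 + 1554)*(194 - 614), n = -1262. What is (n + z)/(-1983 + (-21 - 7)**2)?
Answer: -373378/1199 ≈ -311.41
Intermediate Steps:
z = 374640 (z = -892*(-420) = 374640)
(n + z)/(-1983 + (-21 - 7)**2) = (-1262 + 374640)/(-1983 + (-21 - 7)**2) = 373378/(-1983 + (-28)**2) = 373378/(-1983 + 784) = 373378/(-1199) = 373378*(-1/1199) = -373378/1199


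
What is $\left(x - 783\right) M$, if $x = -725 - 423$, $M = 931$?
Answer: $-1797761$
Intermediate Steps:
$x = -1148$ ($x = -725 - 423 = -1148$)
$\left(x - 783\right) M = \left(-1148 - 783\right) 931 = \left(-1931\right) 931 = -1797761$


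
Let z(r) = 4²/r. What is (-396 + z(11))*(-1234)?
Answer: 5355560/11 ≈ 4.8687e+5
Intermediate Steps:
z(r) = 16/r
(-396 + z(11))*(-1234) = (-396 + 16/11)*(-1234) = -4340/11*(-1234) = 5355560/11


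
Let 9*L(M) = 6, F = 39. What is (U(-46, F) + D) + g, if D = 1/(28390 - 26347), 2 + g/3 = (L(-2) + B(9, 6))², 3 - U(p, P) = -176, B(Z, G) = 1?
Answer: 370465/2043 ≈ 181.33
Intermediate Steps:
L(M) = ⅔ (L(M) = (⅑)*6 = ⅔)
U(p, P) = 179 (U(p, P) = 3 - 1*(-176) = 3 + 176 = 179)
g = 7/3 (g = -6 + 3*(⅔ + 1)² = -6 + 3*(5/3)² = -6 + 3*(25/9) = -6 + 25/3 = 7/3 ≈ 2.3333)
D = 1/2043 ≈ 0.00048948
(U(-46, F) + D) + g = (179 + 1/2043) + 7/3 = 365698/2043 + 7/3 = 370465/2043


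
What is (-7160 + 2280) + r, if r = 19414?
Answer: 14534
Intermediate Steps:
(-7160 + 2280) + r = (-7160 + 2280) + 19414 = -4880 + 19414 = 14534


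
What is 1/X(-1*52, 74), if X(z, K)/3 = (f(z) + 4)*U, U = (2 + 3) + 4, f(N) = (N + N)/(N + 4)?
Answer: 2/333 ≈ 0.0060060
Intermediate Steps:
f(N) = 2*N/(4 + N) (f(N) = (2*N)/(4 + N) = 2*N/(4 + N))
U = 9 (U = 5 + 4 = 9)
X(z, K) = 108 + 54*z/(4 + z) (X(z, K) = 3*((2*z/(4 + z) + 4)*9) = 3*((4 + 2*z/(4 + z))*9) = 3*(36 + 18*z/(4 + z)) = 108 + 54*z/(4 + z))
1/X(-1*52, 74) = 1/(54*(8 + 3*(-1*52))/(4 - 1*52)) = 1/(54*(8 + 3*(-52))/(4 - 52)) = 1/(54*(8 - 156)/(-48)) = 1/(54*(-1/48)*(-148)) = 1/(333/2) = 2/333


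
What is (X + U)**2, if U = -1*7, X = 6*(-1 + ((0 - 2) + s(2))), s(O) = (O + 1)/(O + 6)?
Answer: 8281/16 ≈ 517.56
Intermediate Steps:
s(O) = (1 + O)/(6 + O)
X = -63/4 (X = 6*(-1 + ((0 - 2) + (1 + 2)/(6 + 2))) = 6*(-1 + (-2 + 3/8)) = 6*(-1 - 13/8) = 6*(-21/8) = -63/4 ≈ -15.750)
U = -7
(X + U)**2 = (-63/4 - 7)**2 = (-91/4)**2 = 8281/16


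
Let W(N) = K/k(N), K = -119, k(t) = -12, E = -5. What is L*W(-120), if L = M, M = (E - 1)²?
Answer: 357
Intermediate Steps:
W(N) = 119/12 (W(N) = -119/(-12) = -119*(-1/12) = 119/12)
M = 36 (M = (-5 - 1)² = (-6)² = 36)
L = 36
L*W(-120) = 36*(119/12) = 357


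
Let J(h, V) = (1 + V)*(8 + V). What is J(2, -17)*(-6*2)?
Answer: -1728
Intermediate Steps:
J(2, -17)*(-6*2) = (8 + (-17)**2 + 9*(-17))*(-6*2) = (8 + 289 - 153)*(-12) = 144*(-12) = -1728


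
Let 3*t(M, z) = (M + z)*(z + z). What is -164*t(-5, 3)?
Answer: 656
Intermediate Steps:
t(M, z) = 2*z*(M + z)/3 (t(M, z) = ((M + z)*(z + z))/3 = ((M + z)*(2*z))/3 = (2*z*(M + z))/3 = 2*z*(M + z)/3)
-164*t(-5, 3) = -328*3*(-5 + 3)/3 = -328*3*(-2)/3 = -164*(-4) = 656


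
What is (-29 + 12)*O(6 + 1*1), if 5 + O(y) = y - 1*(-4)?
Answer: -102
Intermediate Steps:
O(y) = -1 + y (O(y) = -5 + (y - 1*(-4)) = -5 + (y + 4) = -5 + (4 + y) = -1 + y)
(-29 + 12)*O(6 + 1*1) = (-29 + 12)*(-1 + (6 + 1*1)) = -17*(-1 + (6 + 1)) = -17*(-1 + 7) = -17*6 = -102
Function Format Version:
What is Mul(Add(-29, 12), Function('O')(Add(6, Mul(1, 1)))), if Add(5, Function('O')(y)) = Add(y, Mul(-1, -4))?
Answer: -102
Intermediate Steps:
Function('O')(y) = Add(-1, y) (Function('O')(y) = Add(-5, Add(y, Mul(-1, -4))) = Add(-5, Add(y, 4)) = Add(-5, Add(4, y)) = Add(-1, y))
Mul(Add(-29, 12), Function('O')(Add(6, Mul(1, 1)))) = Mul(Add(-29, 12), Add(-1, Add(6, Mul(1, 1)))) = Mul(-17, Add(-1, Add(6, 1))) = Mul(-17, Add(-1, 7)) = Mul(-17, 6) = -102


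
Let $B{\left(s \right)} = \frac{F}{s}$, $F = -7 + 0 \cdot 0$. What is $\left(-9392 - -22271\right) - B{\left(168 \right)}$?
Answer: $\frac{309097}{24} \approx 12879.0$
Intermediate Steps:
$F = -7$ ($F = -7 + 0 = -7$)
$B{\left(s \right)} = - \frac{7}{s}$
$\left(-9392 - -22271\right) - B{\left(168 \right)} = \left(-9392 - -22271\right) - - \frac{7}{168} = \left(-9392 + 22271\right) - \left(-7\right) \frac{1}{168} = 12879 - - \frac{1}{24} = 12879 + \frac{1}{24} = \frac{309097}{24}$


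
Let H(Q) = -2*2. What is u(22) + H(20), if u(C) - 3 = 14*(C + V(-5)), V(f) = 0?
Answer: 307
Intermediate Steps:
H(Q) = -4
u(C) = 3 + 14*C (u(C) = 3 + 14*(C + 0) = 3 + 14*C)
u(22) + H(20) = (3 + 14*22) - 4 = (3 + 308) - 4 = 311 - 4 = 307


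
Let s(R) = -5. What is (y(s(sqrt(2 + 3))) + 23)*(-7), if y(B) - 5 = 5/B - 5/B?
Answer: -196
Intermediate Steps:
y(B) = 5 (y(B) = 5 + (5/B - 5/B) = 5 + 0 = 5)
(y(s(sqrt(2 + 3))) + 23)*(-7) = (5 + 23)*(-7) = 28*(-7) = -196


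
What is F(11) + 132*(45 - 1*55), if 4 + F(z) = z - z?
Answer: -1324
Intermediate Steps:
F(z) = -4 (F(z) = -4 + (z - z) = -4 + 0 = -4)
F(11) + 132*(45 - 1*55) = -4 + 132*(45 - 1*55) = -4 + 132*(45 - 55) = -4 + 132*(-10) = -4 - 1320 = -1324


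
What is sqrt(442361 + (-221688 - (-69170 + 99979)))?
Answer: 18*sqrt(586) ≈ 435.73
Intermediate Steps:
sqrt(442361 + (-221688 - (-69170 + 99979))) = sqrt(442361 + (-221688 - 1*30809)) = sqrt(442361 + (-221688 - 30809)) = sqrt(442361 - 252497) = sqrt(189864) = 18*sqrt(586)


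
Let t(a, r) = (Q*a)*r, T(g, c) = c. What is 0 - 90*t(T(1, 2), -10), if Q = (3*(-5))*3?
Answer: -81000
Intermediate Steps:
Q = -45 (Q = -15*3 = -45)
t(a, r) = -45*a*r (t(a, r) = (-45*a)*r = -45*a*r)
0 - 90*t(T(1, 2), -10) = 0 - (-4050)*2*(-10) = 0 - 90*900 = 0 - 81000 = -81000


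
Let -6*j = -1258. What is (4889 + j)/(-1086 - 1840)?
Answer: -7648/4389 ≈ -1.7425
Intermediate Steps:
j = 629/3 (j = -⅙*(-1258) = 629/3 ≈ 209.67)
(4889 + j)/(-1086 - 1840) = (4889 + 629/3)/(-1086 - 1840) = (15296/3)/(-2926) = (15296/3)*(-1/2926) = -7648/4389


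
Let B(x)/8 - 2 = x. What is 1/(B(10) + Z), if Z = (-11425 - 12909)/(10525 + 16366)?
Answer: 26891/2557202 ≈ 0.010516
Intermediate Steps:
B(x) = 16 + 8*x
Z = -24334/26891 ≈ -0.90491
1/(B(10) + Z) = 1/((16 + 8*10) - 24334/26891) = 1/((16 + 80) - 24334/26891) = 1/(96 - 24334/26891) = 1/(2557202/26891) = 26891/2557202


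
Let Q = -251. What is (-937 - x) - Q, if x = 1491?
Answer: -2177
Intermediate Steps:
(-937 - x) - Q = (-937 - 1*1491) - 1*(-251) = (-937 - 1491) + 251 = -2428 + 251 = -2177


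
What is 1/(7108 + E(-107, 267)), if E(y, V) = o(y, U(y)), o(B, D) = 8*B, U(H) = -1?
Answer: 1/6252 ≈ 0.00015995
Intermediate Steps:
E(y, V) = 8*y
1/(7108 + E(-107, 267)) = 1/(7108 + 8*(-107)) = 1/(7108 - 856) = 1/6252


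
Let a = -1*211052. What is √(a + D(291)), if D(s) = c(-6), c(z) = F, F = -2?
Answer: I*√211054 ≈ 459.41*I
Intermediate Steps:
c(z) = -2
a = -211052
D(s) = -2
√(a + D(291)) = √(-211052 - 2) = √(-211054) = I*√211054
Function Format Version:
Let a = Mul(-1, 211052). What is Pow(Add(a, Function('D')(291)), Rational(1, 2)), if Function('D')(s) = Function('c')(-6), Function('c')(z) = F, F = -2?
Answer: Mul(I, Pow(211054, Rational(1, 2))) ≈ Mul(459.41, I)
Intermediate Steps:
Function('c')(z) = -2
a = -211052
Function('D')(s) = -2
Pow(Add(a, Function('D')(291)), Rational(1, 2)) = Pow(Add(-211052, -2), Rational(1, 2)) = Pow(-211054, Rational(1, 2)) = Mul(I, Pow(211054, Rational(1, 2)))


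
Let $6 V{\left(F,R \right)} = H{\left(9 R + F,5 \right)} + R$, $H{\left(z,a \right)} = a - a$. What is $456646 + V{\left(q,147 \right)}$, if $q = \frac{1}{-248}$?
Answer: $\frac{913341}{2} \approx 4.5667 \cdot 10^{5}$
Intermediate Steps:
$q = - \frac{1}{248} \approx -0.0040323$
$H{\left(z,a \right)} = 0$
$V{\left(F,R \right)} = \frac{R}{6}$ ($V{\left(F,R \right)} = \frac{0 + R}{6} = \frac{R}{6}$)
$456646 + V{\left(q,147 \right)} = 456646 + \frac{1}{6} \cdot 147 = 456646 + \frac{49}{2} = \frac{913341}{2}$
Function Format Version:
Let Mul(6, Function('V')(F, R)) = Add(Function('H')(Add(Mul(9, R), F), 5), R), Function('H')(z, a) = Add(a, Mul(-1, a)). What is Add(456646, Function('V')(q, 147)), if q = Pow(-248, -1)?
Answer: Rational(913341, 2) ≈ 4.5667e+5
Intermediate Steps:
q = Rational(-1, 248) ≈ -0.0040323
Function('H')(z, a) = 0
Function('V')(F, R) = Mul(Rational(1, 6), R) (Function('V')(F, R) = Mul(Rational(1, 6), Add(0, R)) = Mul(Rational(1, 6), R))
Add(456646, Function('V')(q, 147)) = Add(456646, Mul(Rational(1, 6), 147)) = Add(456646, Rational(49, 2)) = Rational(913341, 2)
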